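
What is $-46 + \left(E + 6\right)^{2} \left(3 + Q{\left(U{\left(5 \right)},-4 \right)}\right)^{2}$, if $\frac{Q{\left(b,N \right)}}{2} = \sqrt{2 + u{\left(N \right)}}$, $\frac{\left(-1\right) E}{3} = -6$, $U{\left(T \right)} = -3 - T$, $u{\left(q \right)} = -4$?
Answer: $530 + 6912 i \sqrt{2} \approx 530.0 + 9775.0 i$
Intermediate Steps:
$E = 18$ ($E = \left(-3\right) \left(-6\right) = 18$)
$Q{\left(b,N \right)} = 2 i \sqrt{2}$ ($Q{\left(b,N \right)} = 2 \sqrt{2 - 4} = 2 \sqrt{-2} = 2 i \sqrt{2}$)
$-46 + \left(E + 6\right)^{2} \left(3 + Q{\left(U{\left(5 \right)},-4 \right)}\right)^{2} = -46 + \left(18 + 6\right)^{2} \left(3 + 2 i \sqrt{2}\right)^{2} = -46 + 24^{2} \left(3 + 2 i \sqrt{2}\right)^{2} = -46 + 576 \left(3 + 2 i \sqrt{2}\right)^{2}$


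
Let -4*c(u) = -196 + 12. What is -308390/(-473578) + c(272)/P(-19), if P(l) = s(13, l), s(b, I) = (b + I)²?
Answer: 8221657/4262202 ≈ 1.9290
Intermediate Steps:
s(b, I) = (I + b)²
P(l) = (13 + l)² (P(l) = (l + 13)² = (13 + l)²)
c(u) = 46 (c(u) = -(-196 + 12)/4 = -¼*(-184) = 46)
-308390/(-473578) + c(272)/P(-19) = -308390/(-473578) + 46/((13 - 19)²) = -308390*(-1/473578) + 46/((-6)²) = 154195/236789 + 46/36 = 154195/236789 + 46*(1/36) = 154195/236789 + 23/18 = 8221657/4262202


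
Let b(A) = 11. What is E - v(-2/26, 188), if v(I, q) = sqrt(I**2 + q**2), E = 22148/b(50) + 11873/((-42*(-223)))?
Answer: 207568771/103026 - sqrt(5973137)/13 ≈ 1826.7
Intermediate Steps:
E = 207568771/103026 (E = 22148/11 + 11873/((-42*(-223))) = 22148*(1/11) + 11873/9366 = 22148/11 + 11873*(1/9366) = 22148/11 + 11873/9366 = 207568771/103026 ≈ 2014.7)
E - v(-2/26, 188) = 207568771/103026 - sqrt((-2/26)**2 + 188**2) = 207568771/103026 - sqrt((-2*1/26)**2 + 35344) = 207568771/103026 - sqrt((-1/13)**2 + 35344) = 207568771/103026 - sqrt(1/169 + 35344) = 207568771/103026 - sqrt(5973137/169) = 207568771/103026 - sqrt(5973137)/13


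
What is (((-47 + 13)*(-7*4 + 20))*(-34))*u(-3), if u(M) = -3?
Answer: 27744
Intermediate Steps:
(((-47 + 13)*(-7*4 + 20))*(-34))*u(-3) = (((-47 + 13)*(-7*4 + 20))*(-34))*(-3) = (-34*(-28 + 20)*(-34))*(-3) = (-34*(-8)*(-34))*(-3) = (272*(-34))*(-3) = -9248*(-3) = 27744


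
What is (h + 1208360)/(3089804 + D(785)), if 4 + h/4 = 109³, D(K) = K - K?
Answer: 1597115/772451 ≈ 2.0676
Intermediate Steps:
D(K) = 0
h = 5180100 (h = -16 + 4*109³ = -16 + 4*1295029 = -16 + 5180116 = 5180100)
(h + 1208360)/(3089804 + D(785)) = (5180100 + 1208360)/(3089804 + 0) = 6388460/3089804 = 6388460*(1/3089804) = 1597115/772451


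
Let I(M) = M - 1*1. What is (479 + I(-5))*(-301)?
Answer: -142373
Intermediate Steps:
I(M) = -1 + M (I(M) = M - 1 = -1 + M)
(479 + I(-5))*(-301) = (479 + (-1 - 5))*(-301) = (479 - 6)*(-301) = 473*(-301) = -142373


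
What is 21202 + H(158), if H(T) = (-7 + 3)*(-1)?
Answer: 21206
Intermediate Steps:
H(T) = 4 (H(T) = -4*(-1) = 4)
21202 + H(158) = 21202 + 4 = 21206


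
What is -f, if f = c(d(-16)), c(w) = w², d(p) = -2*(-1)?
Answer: -4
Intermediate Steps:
d(p) = 2
f = 4 (f = 2² = 4)
-f = -1*4 = -4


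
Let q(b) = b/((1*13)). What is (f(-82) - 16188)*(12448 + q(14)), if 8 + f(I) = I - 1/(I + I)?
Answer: -216020634129/1066 ≈ -2.0265e+8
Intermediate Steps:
f(I) = -8 + I - 1/(2*I) (f(I) = -8 + (I - 1/(I + I)) = -8 + (I - 1/(2*I)) = -8 + I - 1/(2*I))
q(b) = b/13
(f(-82) - 16188)*(12448 + q(14)) = ((-8 - 82 - 1/2/(-82)) - 16188)*(12448 + (1/13)*14) = ((-8 - 82 - 1/2*(-1/82)) - 16188)*(12448 + 14/13) = ((-8 - 82 + 1/164) - 16188)*(161838/13) = (-14759/164 - 16188)*(161838/13) = -2669591/164*161838/13 = -216020634129/1066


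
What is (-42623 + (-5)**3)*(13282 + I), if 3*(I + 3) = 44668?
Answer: -3612419740/3 ≈ -1.2041e+9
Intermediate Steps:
I = 44659/3 (I = -3 + (1/3)*44668 = -3 + 44668/3 = 44659/3 ≈ 14886.)
(-42623 + (-5)**3)*(13282 + I) = (-42623 + (-5)**3)*(13282 + 44659/3) = (-42623 - 125)*(84505/3) = -42748*84505/3 = -3612419740/3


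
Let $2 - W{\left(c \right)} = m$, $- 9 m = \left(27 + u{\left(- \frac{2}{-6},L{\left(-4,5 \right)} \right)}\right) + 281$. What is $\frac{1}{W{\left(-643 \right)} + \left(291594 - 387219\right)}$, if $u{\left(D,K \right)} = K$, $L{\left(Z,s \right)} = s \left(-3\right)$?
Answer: $- \frac{9}{860314} \approx -1.0461 \cdot 10^{-5}$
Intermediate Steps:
$L{\left(Z,s \right)} = - 3 s$
$m = - \frac{293}{9}$ ($m = - \frac{\left(27 - 15\right) + 281}{9} = - \frac{12 + 281}{9} = \left(- \frac{1}{9}\right) 293 = - \frac{293}{9} \approx -32.556$)
$W{\left(c \right)} = \frac{311}{9}$ ($W{\left(c \right)} = 2 - - \frac{293}{9} = 2 + \frac{293}{9} = \frac{311}{9}$)
$\frac{1}{W{\left(-643 \right)} + \left(291594 - 387219\right)} = \frac{1}{\frac{311}{9} + \left(291594 - 387219\right)} = \frac{1}{\frac{311}{9} - 95625} = \frac{1}{- \frac{860314}{9}} = - \frac{9}{860314}$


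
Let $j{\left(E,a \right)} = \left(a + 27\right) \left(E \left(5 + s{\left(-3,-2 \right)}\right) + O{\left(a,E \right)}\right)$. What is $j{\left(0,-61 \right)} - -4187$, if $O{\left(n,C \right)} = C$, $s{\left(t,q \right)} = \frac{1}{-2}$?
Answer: $4187$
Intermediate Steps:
$s{\left(t,q \right)} = - \frac{1}{2}$
$j{\left(E,a \right)} = \frac{11 E \left(27 + a\right)}{2}$ ($j{\left(E,a \right)} = \left(a + 27\right) \left(E \left(5 - \frac{1}{2}\right) + E\right) = \left(27 + a\right) \left(E \frac{9}{2} + E\right) = \left(27 + a\right) \left(\frac{9 E}{2} + E\right) = \left(27 + a\right) \frac{11 E}{2} = \frac{11 E \left(27 + a\right)}{2}$)
$j{\left(0,-61 \right)} - -4187 = \frac{11}{2} \cdot 0 \left(27 - 61\right) - -4187 = \frac{11}{2} \cdot 0 \left(-34\right) + 4187 = 0 + 4187 = 4187$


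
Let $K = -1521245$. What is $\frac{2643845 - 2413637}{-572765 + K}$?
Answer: $- \frac{115104}{1047005} \approx -0.10994$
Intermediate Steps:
$\frac{2643845 - 2413637}{-572765 + K} = \frac{2643845 - 2413637}{-572765 - 1521245} = \frac{230208}{-2094010} = 230208 \left(- \frac{1}{2094010}\right) = - \frac{115104}{1047005}$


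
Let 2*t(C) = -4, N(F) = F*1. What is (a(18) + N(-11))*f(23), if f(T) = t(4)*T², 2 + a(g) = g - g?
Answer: 13754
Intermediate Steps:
a(g) = -2 (a(g) = -2 + (g - g) = -2 + 0 = -2)
N(F) = F
t(C) = -2 (t(C) = (½)*(-4) = -2)
f(T) = -2*T²
(a(18) + N(-11))*f(23) = (-2 - 11)*(-2*23²) = -(-26)*529 = -13*(-1058) = 13754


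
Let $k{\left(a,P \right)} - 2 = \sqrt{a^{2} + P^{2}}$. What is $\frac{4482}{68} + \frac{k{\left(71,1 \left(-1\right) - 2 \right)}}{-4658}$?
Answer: $\frac{307015}{4658} - \frac{5 \sqrt{202}}{4658} \approx 65.896$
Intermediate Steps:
$k{\left(a,P \right)} = 2 + \sqrt{P^{2} + a^{2}}$ ($k{\left(a,P \right)} = 2 + \sqrt{a^{2} + P^{2}} = 2 + \sqrt{P^{2} + a^{2}}$)
$\frac{4482}{68} + \frac{k{\left(71,1 \left(-1\right) - 2 \right)}}{-4658} = \frac{4482}{68} + \frac{2 + \sqrt{\left(1 \left(-1\right) - 2\right)^{2} + 71^{2}}}{-4658} = 4482 \cdot \frac{1}{68} + \left(2 + \sqrt{\left(-1 - 2\right)^{2} + 5041}\right) \left(- \frac{1}{4658}\right) = \frac{2241}{34} + \left(2 + \sqrt{\left(-3\right)^{2} + 5041}\right) \left(- \frac{1}{4658}\right) = \frac{2241}{34} + \left(2 + \sqrt{9 + 5041}\right) \left(- \frac{1}{4658}\right) = \frac{2241}{34} + \left(2 + \sqrt{5050}\right) \left(- \frac{1}{4658}\right) = \frac{2241}{34} + \left(2 + 5 \sqrt{202}\right) \left(- \frac{1}{4658}\right) = \frac{2241}{34} - \left(\frac{1}{2329} + \frac{5 \sqrt{202}}{4658}\right) = \frac{307015}{4658} - \frac{5 \sqrt{202}}{4658}$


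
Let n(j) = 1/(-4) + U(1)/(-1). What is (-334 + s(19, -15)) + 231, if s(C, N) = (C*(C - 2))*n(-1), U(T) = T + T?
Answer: -3319/4 ≈ -829.75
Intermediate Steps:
U(T) = 2*T
n(j) = -9/4 (n(j) = 1/(-4) + (2*1)/(-1) = 1*(-1/4) + 2*(-1) = -1/4 - 2 = -9/4)
s(C, N) = -9*C*(-2 + C)/4 (s(C, N) = (C*(C - 2))*(-9/4) = (C*(-2 + C))*(-9/4) = -9*C*(-2 + C)/4)
(-334 + s(19, -15)) + 231 = (-334 + (9/4)*19*(2 - 1*19)) + 231 = (-334 + (9/4)*19*(2 - 19)) + 231 = (-334 + (9/4)*19*(-17)) + 231 = (-334 - 2907/4) + 231 = -4243/4 + 231 = -3319/4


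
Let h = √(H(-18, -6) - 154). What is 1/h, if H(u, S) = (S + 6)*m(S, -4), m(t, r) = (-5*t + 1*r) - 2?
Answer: -I*√154/154 ≈ -0.080582*I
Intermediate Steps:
m(t, r) = -2 + r - 5*t (m(t, r) = (-5*t + r) - 2 = (r - 5*t) - 2 = -2 + r - 5*t)
H(u, S) = (-6 - 5*S)*(6 + S) (H(u, S) = (S + 6)*(-2 - 4 - 5*S) = (6 + S)*(-6 - 5*S) = (-6 - 5*S)*(6 + S))
h = I*√154 (h = √(-(6 - 6)*(6 + 5*(-6)) - 154) = √(-1*0*(6 - 30) - 154) = √(-1*0*(-24) - 154) = √(0 - 154) = √(-154) = I*√154 ≈ 12.41*I)
1/h = 1/(I*√154) = -I*√154/154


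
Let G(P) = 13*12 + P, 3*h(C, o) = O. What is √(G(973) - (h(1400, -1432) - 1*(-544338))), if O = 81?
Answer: 2*I*√135809 ≈ 737.05*I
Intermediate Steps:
h(C, o) = 27 (h(C, o) = (⅓)*81 = 27)
G(P) = 156 + P
√(G(973) - (h(1400, -1432) - 1*(-544338))) = √((156 + 973) - (27 - 1*(-544338))) = √(1129 - (27 + 544338)) = √(1129 - 1*544365) = √(1129 - 544365) = √(-543236) = 2*I*√135809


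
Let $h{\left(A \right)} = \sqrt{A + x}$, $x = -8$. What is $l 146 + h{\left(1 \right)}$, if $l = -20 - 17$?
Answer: $-5402 + i \sqrt{7} \approx -5402.0 + 2.6458 i$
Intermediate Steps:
$h{\left(A \right)} = \sqrt{-8 + A}$ ($h{\left(A \right)} = \sqrt{A - 8} = \sqrt{-8 + A}$)
$l = -37$
$l 146 + h{\left(1 \right)} = \left(-37\right) 146 + \sqrt{-8 + 1} = -5402 + \sqrt{-7} = -5402 + i \sqrt{7}$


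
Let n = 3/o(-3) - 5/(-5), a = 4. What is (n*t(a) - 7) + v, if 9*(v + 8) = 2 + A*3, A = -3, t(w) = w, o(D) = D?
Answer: -142/9 ≈ -15.778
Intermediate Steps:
n = 0 (n = 3/(-3) - 5/(-5) = 3*(-⅓) - 5*(-⅕) = -1 + 1 = 0)
v = -79/9 (v = -8 + (2 - 3*3)/9 = -8 + (2 - 9)/9 = -8 + (⅑)*(-7) = -8 - 7/9 = -79/9 ≈ -8.7778)
(n*t(a) - 7) + v = (0*4 - 7) - 79/9 = (0 - 7) - 79/9 = -7 - 79/9 = -142/9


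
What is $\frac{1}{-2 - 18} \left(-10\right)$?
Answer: $\frac{1}{2} \approx 0.5$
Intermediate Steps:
$\frac{1}{-2 - 18} \left(-10\right) = \frac{1}{-20} \left(-10\right) = \left(- \frac{1}{20}\right) \left(-10\right) = \frac{1}{2}$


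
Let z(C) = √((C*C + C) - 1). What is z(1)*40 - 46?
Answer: -6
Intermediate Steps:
z(C) = √(-1 + C + C²) (z(C) = √((C² + C) - 1) = √((C + C²) - 1) = √(-1 + C + C²))
z(1)*40 - 46 = √(-1 + 1 + 1²)*40 - 46 = √(-1 + 1 + 1)*40 - 46 = √1*40 - 46 = 1*40 - 46 = 40 - 46 = -6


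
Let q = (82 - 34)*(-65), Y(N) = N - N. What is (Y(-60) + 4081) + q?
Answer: 961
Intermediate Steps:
Y(N) = 0
q = -3120 (q = 48*(-65) = -3120)
(Y(-60) + 4081) + q = (0 + 4081) - 3120 = 4081 - 3120 = 961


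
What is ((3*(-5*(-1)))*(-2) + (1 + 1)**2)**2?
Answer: 676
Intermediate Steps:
((3*(-5*(-1)))*(-2) + (1 + 1)**2)**2 = ((3*5)*(-2) + 2**2)**2 = (15*(-2) + 4)**2 = (-30 + 4)**2 = (-26)**2 = 676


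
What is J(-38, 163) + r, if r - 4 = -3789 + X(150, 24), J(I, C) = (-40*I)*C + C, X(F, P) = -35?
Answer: 244103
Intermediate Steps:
J(I, C) = C - 40*C*I (J(I, C) = -40*C*I + C = C - 40*C*I)
r = -3820 (r = 4 + (-3789 - 35) = 4 - 3824 = -3820)
J(-38, 163) + r = 163*(1 - 40*(-38)) - 3820 = 163*(1 + 1520) - 3820 = 163*1521 - 3820 = 247923 - 3820 = 244103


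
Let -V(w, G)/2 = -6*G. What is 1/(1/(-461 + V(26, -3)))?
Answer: -497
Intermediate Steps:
V(w, G) = 12*G (V(w, G) = -(-12)*G = 12*G)
1/(1/(-461 + V(26, -3))) = 1/(1/(-461 + 12*(-3))) = 1/(1/(-461 - 36)) = 1/(1/(-497)) = 1/(-1/497) = -497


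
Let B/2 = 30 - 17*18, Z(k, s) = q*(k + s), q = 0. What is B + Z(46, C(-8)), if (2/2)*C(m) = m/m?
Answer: -552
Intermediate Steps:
C(m) = 1 (C(m) = m/m = 1)
Z(k, s) = 0 (Z(k, s) = 0*(k + s) = 0)
B = -552 (B = 2*(30 - 17*18) = 2*(30 - 306) = 2*(-276) = -552)
B + Z(46, C(-8)) = -552 + 0 = -552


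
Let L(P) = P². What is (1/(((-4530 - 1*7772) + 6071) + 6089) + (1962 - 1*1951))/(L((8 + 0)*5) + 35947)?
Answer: 1561/5331674 ≈ 0.00029278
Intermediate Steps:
(1/(((-4530 - 1*7772) + 6071) + 6089) + (1962 - 1*1951))/(L((8 + 0)*5) + 35947) = (1/(((-4530 - 1*7772) + 6071) + 6089) + (1962 - 1*1951))/(((8 + 0)*5)² + 35947) = (1/(((-4530 - 7772) + 6071) + 6089) + (1962 - 1951))/((8*5)² + 35947) = (1/((-12302 + 6071) + 6089) + 11)/(40² + 35947) = (1/(-6231 + 6089) + 11)/(1600 + 35947) = (1/(-142) + 11)/37547 = (-1/142 + 11)*(1/37547) = (1561/142)*(1/37547) = 1561/5331674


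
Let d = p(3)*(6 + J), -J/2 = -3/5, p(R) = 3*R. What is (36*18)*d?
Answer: 209952/5 ≈ 41990.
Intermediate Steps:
J = 6/5 (J = -(-6)/5 = -2*(-3/5) = 6/5 ≈ 1.2000)
d = 324/5 (d = (3*3)*(6 + 6/5) = 9*(36/5) = 324/5 ≈ 64.800)
(36*18)*d = (36*18)*(324/5) = 648*(324/5) = 209952/5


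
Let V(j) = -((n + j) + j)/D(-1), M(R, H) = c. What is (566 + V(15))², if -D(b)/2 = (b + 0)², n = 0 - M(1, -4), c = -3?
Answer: 1357225/4 ≈ 3.3931e+5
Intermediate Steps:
M(R, H) = -3
n = 3 (n = 0 - 1*(-3) = 0 + 3 = 3)
D(b) = -2*b² (D(b) = -2*(b + 0)² = -2*b²)
V(j) = 3/2 + j (V(j) = -((3 + j) + j)/((-2*(-1)²)) = -(3 + 2*j)/((-2*1)) = -(3 + 2*j)/(-2) = -(3 + 2*j)*(-1)/2 = -(-3/2 - j) = 3/2 + j)
(566 + V(15))² = (566 + (3/2 + 15))² = (566 + 33/2)² = (1165/2)² = 1357225/4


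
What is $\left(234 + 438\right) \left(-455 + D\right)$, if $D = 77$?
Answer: $-254016$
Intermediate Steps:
$\left(234 + 438\right) \left(-455 + D\right) = \left(234 + 438\right) \left(-455 + 77\right) = 672 \left(-378\right) = -254016$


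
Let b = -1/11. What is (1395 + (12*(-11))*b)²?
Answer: 1979649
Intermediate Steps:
b = -1/11 (b = -1*1/11 = -1/11 ≈ -0.090909)
(1395 + (12*(-11))*b)² = (1395 + (12*(-11))*(-1/11))² = (1395 - 132*(-1/11))² = (1395 + 12)² = 1407² = 1979649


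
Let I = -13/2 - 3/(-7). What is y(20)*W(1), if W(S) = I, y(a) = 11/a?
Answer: -187/56 ≈ -3.3393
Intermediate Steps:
I = -85/14 (I = -13*½ - 3*(-⅐) = -13/2 + 3/7 = -85/14 ≈ -6.0714)
W(S) = -85/14
y(20)*W(1) = (11/20)*(-85/14) = -187/56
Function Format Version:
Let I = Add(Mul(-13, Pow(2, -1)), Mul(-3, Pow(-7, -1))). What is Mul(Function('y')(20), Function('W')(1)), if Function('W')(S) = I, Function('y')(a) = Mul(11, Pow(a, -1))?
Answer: Rational(-187, 56) ≈ -3.3393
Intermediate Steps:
I = Rational(-85, 14) (I = Add(Mul(-13, Rational(1, 2)), Mul(-3, Rational(-1, 7))) = Add(Rational(-13, 2), Rational(3, 7)) = Rational(-85, 14) ≈ -6.0714)
Function('W')(S) = Rational(-85, 14)
Mul(Function('y')(20), Function('W')(1)) = Mul(Mul(11, Pow(20, -1)), Rational(-85, 14)) = Mul(Mul(11, Rational(1, 20)), Rational(-85, 14)) = Mul(Rational(11, 20), Rational(-85, 14)) = Rational(-187, 56)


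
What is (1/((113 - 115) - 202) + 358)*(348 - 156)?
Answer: 1168496/17 ≈ 68735.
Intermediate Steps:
(1/((113 - 115) - 202) + 358)*(348 - 156) = (1/(-2 - 202) + 358)*192 = (1/(-204) + 358)*192 = (-1/204 + 358)*192 = (73031/204)*192 = 1168496/17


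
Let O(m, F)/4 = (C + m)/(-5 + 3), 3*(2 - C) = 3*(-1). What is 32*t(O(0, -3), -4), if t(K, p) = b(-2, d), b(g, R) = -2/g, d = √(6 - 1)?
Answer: 32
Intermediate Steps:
C = 3 (C = 2 - (-1) = 2 - ⅓*(-3) = 2 + 1 = 3)
O(m, F) = -6 - 2*m (O(m, F) = 4*((3 + m)/(-5 + 3)) = 4*((3 + m)/(-2)) = 4*((3 + m)*(-½)) = 4*(-3/2 - m/2) = -6 - 2*m)
d = √5 ≈ 2.2361
t(K, p) = 1 (t(K, p) = -2/(-2) = -2*(-½) = 1)
32*t(O(0, -3), -4) = 32*1 = 32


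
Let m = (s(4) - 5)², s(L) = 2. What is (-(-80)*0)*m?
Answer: 0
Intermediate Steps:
m = 9 (m = (2 - 5)² = (-3)² = 9)
(-(-80)*0)*m = -(-80)*0*9 = -10*0*9 = 0*9 = 0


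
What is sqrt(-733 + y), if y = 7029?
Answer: 2*sqrt(1574) ≈ 79.347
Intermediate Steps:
sqrt(-733 + y) = sqrt(-733 + 7029) = sqrt(6296) = 2*sqrt(1574)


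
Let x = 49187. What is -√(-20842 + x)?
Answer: -√28345 ≈ -168.36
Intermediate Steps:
-√(-20842 + x) = -√(-20842 + 49187) = -√28345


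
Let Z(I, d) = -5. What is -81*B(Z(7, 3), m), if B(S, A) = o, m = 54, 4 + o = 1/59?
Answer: 19035/59 ≈ 322.63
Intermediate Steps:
o = -235/59 (o = -4 + 1/59 = -235/59 ≈ -3.9831)
B(S, A) = -235/59
-81*B(Z(7, 3), m) = -81*(-235/59) = 19035/59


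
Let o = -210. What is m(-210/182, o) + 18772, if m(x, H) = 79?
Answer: 18851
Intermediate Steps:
m(-210/182, o) + 18772 = 79 + 18772 = 18851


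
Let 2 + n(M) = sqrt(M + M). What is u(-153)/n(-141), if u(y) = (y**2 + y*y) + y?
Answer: -46665/143 - 46665*I*sqrt(282)/286 ≈ -326.33 - 2740.0*I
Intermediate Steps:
u(y) = y + 2*y**2 (u(y) = (y**2 + y**2) + y = 2*y**2 + y = y + 2*y**2)
n(M) = -2 + sqrt(2)*sqrt(M) (n(M) = -2 + sqrt(M + M) = -2 + sqrt(2*M) = -2 + sqrt(2)*sqrt(M))
u(-153)/n(-141) = (-153*(1 + 2*(-153)))/(-2 + sqrt(2)*sqrt(-141)) = (-153*(1 - 306))/(-2 + sqrt(2)*(I*sqrt(141))) = (-153*(-305))/(-2 + I*sqrt(282)) = 46665/(-2 + I*sqrt(282))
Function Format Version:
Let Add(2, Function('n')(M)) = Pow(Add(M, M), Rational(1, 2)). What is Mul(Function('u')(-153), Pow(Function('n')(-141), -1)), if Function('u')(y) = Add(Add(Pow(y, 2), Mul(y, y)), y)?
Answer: Add(Rational(-46665, 143), Mul(Rational(-46665, 286), I, Pow(282, Rational(1, 2)))) ≈ Add(-326.33, Mul(-2740.0, I))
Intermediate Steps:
Function('u')(y) = Add(y, Mul(2, Pow(y, 2))) (Function('u')(y) = Add(Add(Pow(y, 2), Pow(y, 2)), y) = Add(Mul(2, Pow(y, 2)), y) = Add(y, Mul(2, Pow(y, 2))))
Function('n')(M) = Add(-2, Mul(Pow(2, Rational(1, 2)), Pow(M, Rational(1, 2)))) (Function('n')(M) = Add(-2, Pow(Add(M, M), Rational(1, 2))) = Add(-2, Pow(Mul(2, M), Rational(1, 2))) = Add(-2, Mul(Pow(2, Rational(1, 2)), Pow(M, Rational(1, 2)))))
Mul(Function('u')(-153), Pow(Function('n')(-141), -1)) = Mul(Mul(-153, Add(1, Mul(2, -153))), Pow(Add(-2, Mul(Pow(2, Rational(1, 2)), Pow(-141, Rational(1, 2)))), -1)) = Mul(Mul(-153, Add(1, -306)), Pow(Add(-2, Mul(Pow(2, Rational(1, 2)), Mul(I, Pow(141, Rational(1, 2))))), -1)) = Mul(Mul(-153, -305), Pow(Add(-2, Mul(I, Pow(282, Rational(1, 2)))), -1)) = Mul(46665, Pow(Add(-2, Mul(I, Pow(282, Rational(1, 2)))), -1))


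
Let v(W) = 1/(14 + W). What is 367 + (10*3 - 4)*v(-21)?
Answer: 2543/7 ≈ 363.29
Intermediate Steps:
367 + (10*3 - 4)*v(-21) = 367 + (10*3 - 4)/(14 - 21) = 367 + (30 - 4)/(-7) = 367 + 26*(-⅐) = 367 - 26/7 = 2543/7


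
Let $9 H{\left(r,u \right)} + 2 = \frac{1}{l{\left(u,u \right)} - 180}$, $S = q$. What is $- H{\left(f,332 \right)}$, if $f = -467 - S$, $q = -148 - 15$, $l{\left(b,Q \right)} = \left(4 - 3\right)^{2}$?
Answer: $\frac{359}{1611} \approx 0.22284$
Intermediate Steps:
$l{\left(b,Q \right)} = 1$ ($l{\left(b,Q \right)} = 1^{2} = 1$)
$q = -163$ ($q = -148 - 15 = -163$)
$S = -163$
$f = -304$ ($f = -467 - -163 = -467 + 163 = -304$)
$H{\left(r,u \right)} = - \frac{359}{1611}$ ($H{\left(r,u \right)} = - \frac{2}{9} + \frac{1}{9 \left(1 - 180\right)} = - \frac{2}{9} + \frac{1}{9 \left(-179\right)} = - \frac{2}{9} + \frac{1}{9} \left(- \frac{1}{179}\right) = - \frac{2}{9} - \frac{1}{1611} = - \frac{359}{1611}$)
$- H{\left(f,332 \right)} = \left(-1\right) \left(- \frac{359}{1611}\right) = \frac{359}{1611}$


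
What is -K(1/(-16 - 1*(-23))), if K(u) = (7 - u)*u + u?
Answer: -55/49 ≈ -1.1224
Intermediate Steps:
K(u) = u + u*(7 - u) (K(u) = u*(7 - u) + u = u + u*(7 - u))
-K(1/(-16 - 1*(-23))) = -(8 - 1/(-16 - 1*(-23)))/(-16 - 1*(-23)) = -(8 - 1/(-16 + 23))/(-16 + 23) = -(8 - 1/7)/7 = -(8 - 1*⅐)/7 = -(8 - ⅐)/7 = -55/(7*7) = -1*55/49 = -55/49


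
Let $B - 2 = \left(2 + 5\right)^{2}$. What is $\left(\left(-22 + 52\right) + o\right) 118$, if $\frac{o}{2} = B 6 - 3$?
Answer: $75048$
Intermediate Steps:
$B = 51$ ($B = 2 + \left(2 + 5\right)^{2} = 2 + 7^{2} = 2 + 49 = 51$)
$o = 606$ ($o = 2 \left(51 \cdot 6 - 3\right) = 2 \left(306 - 3\right) = 2 \cdot 303 = 606$)
$\left(\left(-22 + 52\right) + o\right) 118 = \left(\left(-22 + 52\right) + 606\right) 118 = \left(30 + 606\right) 118 = 636 \cdot 118 = 75048$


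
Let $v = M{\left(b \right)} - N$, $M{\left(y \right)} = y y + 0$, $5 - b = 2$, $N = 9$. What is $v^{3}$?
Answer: $0$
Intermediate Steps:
$b = 3$ ($b = 5 - 2 = 3$)
$M{\left(y \right)} = y^{2}$ ($M{\left(y \right)} = y^{2} + 0 = y^{2}$)
$v = 0$ ($v = 3^{2} - 9 = 9 - 9 = 0$)
$v^{3} = 0^{3} = 0$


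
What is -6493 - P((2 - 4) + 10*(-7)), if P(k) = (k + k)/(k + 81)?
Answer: -6477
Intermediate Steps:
P(k) = 2*k/(81 + k) (P(k) = (2*k)/(81 + k) = 2*k/(81 + k))
-6493 - P((2 - 4) + 10*(-7)) = -6493 - 2*((2 - 4) + 10*(-7))/(81 + ((2 - 4) + 10*(-7))) = -6493 - 2*(-2 - 70)/(81 + (-2 - 70)) = -6493 - 2*(-72)/(81 - 72) = -6493 - 2*(-72)/9 = -6493 - 1*(-16) = -6493 + 16 = -6477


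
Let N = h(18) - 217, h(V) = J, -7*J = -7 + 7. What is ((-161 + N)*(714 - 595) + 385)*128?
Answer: -5708416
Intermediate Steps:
J = 0 (J = -(-7 + 7)/7 = -1/7*0 = 0)
h(V) = 0
N = -217 (N = 0 - 217 = -217)
((-161 + N)*(714 - 595) + 385)*128 = ((-161 - 217)*(714 - 595) + 385)*128 = (-378*119 + 385)*128 = (-44982 + 385)*128 = -44597*128 = -5708416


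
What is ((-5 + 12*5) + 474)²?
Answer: 279841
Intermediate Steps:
((-5 + 12*5) + 474)² = ((-5 + 60) + 474)² = (55 + 474)² = 529² = 279841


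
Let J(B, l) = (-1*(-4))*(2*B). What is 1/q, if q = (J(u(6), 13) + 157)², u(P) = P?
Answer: 1/42025 ≈ 2.3795e-5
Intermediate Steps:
J(B, l) = 8*B (J(B, l) = 4*(2*B) = 8*B)
q = 42025 (q = (8*6 + 157)² = (48 + 157)² = 205² = 42025)
1/q = 1/42025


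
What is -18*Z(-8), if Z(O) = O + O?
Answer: 288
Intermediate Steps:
Z(O) = 2*O
-18*Z(-8) = -36*(-8) = -18*(-16) = 288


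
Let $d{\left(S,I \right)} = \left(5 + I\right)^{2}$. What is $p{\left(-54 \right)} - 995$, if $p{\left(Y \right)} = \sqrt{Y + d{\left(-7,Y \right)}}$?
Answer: $-995 + \sqrt{2347} \approx -946.55$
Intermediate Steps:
$p{\left(Y \right)} = \sqrt{Y + \left(5 + Y\right)^{2}}$
$p{\left(-54 \right)} - 995 = \sqrt{-54 + \left(5 - 54\right)^{2}} - 995 = \sqrt{-54 + \left(-49\right)^{2}} - 995 = \sqrt{-54 + 2401} - 995 = \sqrt{2347} - 995 = -995 + \sqrt{2347}$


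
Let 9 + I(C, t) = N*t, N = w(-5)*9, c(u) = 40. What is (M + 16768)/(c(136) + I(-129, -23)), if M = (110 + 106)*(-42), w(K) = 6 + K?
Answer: -481/11 ≈ -43.727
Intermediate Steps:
M = -9072 (M = 216*(-42) = -9072)
N = 9 (N = (6 - 5)*9 = 1*9 = 9)
I(C, t) = -9 + 9*t
(M + 16768)/(c(136) + I(-129, -23)) = (-9072 + 16768)/(40 + (-9 + 9*(-23))) = 7696/(40 + (-9 - 207)) = 7696/(40 - 216) = 7696/(-176) = 7696*(-1/176) = -481/11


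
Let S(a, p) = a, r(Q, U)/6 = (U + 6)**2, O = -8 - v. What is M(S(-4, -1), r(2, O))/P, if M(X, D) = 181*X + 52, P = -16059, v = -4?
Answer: 224/5353 ≈ 0.041846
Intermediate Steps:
O = -4 (O = -8 - 1*(-4) = -8 + 4 = -4)
r(Q, U) = 6*(6 + U)**2 (r(Q, U) = 6*(U + 6)**2 = 6*(6 + U)**2)
M(X, D) = 52 + 181*X
M(S(-4, -1), r(2, O))/P = (52 + 181*(-4))/(-16059) = (52 - 724)*(-1/16059) = -672*(-1/16059) = 224/5353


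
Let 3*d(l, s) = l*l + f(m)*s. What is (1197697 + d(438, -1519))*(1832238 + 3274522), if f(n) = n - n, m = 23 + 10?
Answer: 6442918220200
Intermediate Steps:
m = 33
f(n) = 0
d(l, s) = l**2/3 (d(l, s) = (l*l + 0*s)/3 = (l**2 + 0)/3 = l**2/3)
(1197697 + d(438, -1519))*(1832238 + 3274522) = (1197697 + (1/3)*438**2)*(1832238 + 3274522) = (1197697 + (1/3)*191844)*5106760 = (1197697 + 63948)*5106760 = 1261645*5106760 = 6442918220200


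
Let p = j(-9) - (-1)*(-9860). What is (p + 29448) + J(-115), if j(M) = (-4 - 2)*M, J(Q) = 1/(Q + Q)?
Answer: 4517659/230 ≈ 19642.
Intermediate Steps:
J(Q) = 1/(2*Q)
j(M) = -6*M
p = -9806 (p = -6*(-9) - (-1)*(-9860) = 54 - 1*9860 = 54 - 9860 = -9806)
(p + 29448) + J(-115) = (-9806 + 29448) + (½)/(-115) = 19642 + (½)*(-1/115) = 19642 - 1/230 = 4517659/230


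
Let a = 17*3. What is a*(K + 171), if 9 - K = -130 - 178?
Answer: 24888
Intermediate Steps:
a = 51
K = 317 (K = 9 - (-130 - 178) = 9 - 1*(-308) = 9 + 308 = 317)
a*(K + 171) = 51*(317 + 171) = 51*488 = 24888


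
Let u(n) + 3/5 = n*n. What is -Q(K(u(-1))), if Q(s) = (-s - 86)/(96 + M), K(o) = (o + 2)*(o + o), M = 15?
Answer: 2198/2775 ≈ 0.79207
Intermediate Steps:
u(n) = -⅗ + n² (u(n) = -⅗ + n*n = -⅗ + n²)
K(o) = 2*o*(2 + o) (K(o) = (2 + o)*(2*o) = 2*o*(2 + o))
Q(s) = -86/111 - s/111 (Q(s) = (-s - 86)/(96 + 15) = (-86 - s)/111 = (-86 - s)*(1/111) = -86/111 - s/111)
-Q(K(u(-1))) = -(-86/111 - 2*(-⅗ + (-1)²)*(2 + (-⅗ + (-1)²))/111) = -(-86/111 - 2*(-⅗ + 1)*(2 + (-⅗ + 1))/111) = -(-86/111 - 2*2*(2 + ⅖)/(111*5)) = -(-86/111 - 2*2*12/(111*5*5)) = -(-86/111 - 1/111*48/25) = -(-86/111 - 16/925) = -1*(-2198/2775) = 2198/2775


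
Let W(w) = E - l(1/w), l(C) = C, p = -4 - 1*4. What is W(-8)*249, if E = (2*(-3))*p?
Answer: 95865/8 ≈ 11983.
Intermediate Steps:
p = -8 (p = -4 - 4 = -8)
E = 48 (E = (2*(-3))*(-8) = -6*(-8) = 48)
W(w) = 48 - 1/w
W(-8)*249 = (48 - 1/(-8))*249 = (48 - 1*(-⅛))*249 = (48 + ⅛)*249 = (385/8)*249 = 95865/8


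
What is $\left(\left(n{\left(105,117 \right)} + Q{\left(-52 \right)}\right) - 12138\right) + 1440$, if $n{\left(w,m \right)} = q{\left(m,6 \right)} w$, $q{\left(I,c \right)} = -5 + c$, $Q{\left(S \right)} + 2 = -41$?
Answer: $-10636$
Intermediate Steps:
$Q{\left(S \right)} = -43$ ($Q{\left(S \right)} = -2 - 41 = -43$)
$n{\left(w,m \right)} = w$ ($n{\left(w,m \right)} = \left(-5 + 6\right) w = 1 w = w$)
$\left(\left(n{\left(105,117 \right)} + Q{\left(-52 \right)}\right) - 12138\right) + 1440 = \left(\left(105 - 43\right) - 12138\right) + 1440 = \left(62 - 12138\right) + 1440 = -12076 + 1440 = -10636$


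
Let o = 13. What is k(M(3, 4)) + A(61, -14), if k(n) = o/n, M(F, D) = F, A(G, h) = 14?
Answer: 55/3 ≈ 18.333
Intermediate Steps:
k(n) = 13/n
k(M(3, 4)) + A(61, -14) = 13/3 + 14 = 55/3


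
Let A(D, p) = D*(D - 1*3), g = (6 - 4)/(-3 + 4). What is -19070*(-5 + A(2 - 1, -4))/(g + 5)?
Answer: 19070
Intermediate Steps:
g = 2 (g = 2/1 = 2*1 = 2)
A(D, p) = D*(-3 + D) (A(D, p) = D*(D - 3) = D*(-3 + D))
-19070*(-5 + A(2 - 1, -4))/(g + 5) = -19070*(-5 + (2 - 1)*(-3 + (2 - 1)))/(2 + 5) = -19070*(-5 + 1*(-3 + 1))/7 = -19070*(-5 + 1*(-2))/7 = -19070*(-5 - 2)/7 = -(-133490)/7 = -19070*(-1) = 19070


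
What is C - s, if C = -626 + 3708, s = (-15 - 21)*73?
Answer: 5710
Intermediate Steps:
s = -2628 (s = -36*73 = -2628)
C = 3082
C - s = 3082 - 1*(-2628) = 3082 + 2628 = 5710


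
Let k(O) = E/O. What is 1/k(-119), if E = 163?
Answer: -119/163 ≈ -0.73006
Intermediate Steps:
k(O) = 163/O
1/k(-119) = 1/(163/(-119)) = 1/(163*(-1/119)) = 1/(-163/119) = -119/163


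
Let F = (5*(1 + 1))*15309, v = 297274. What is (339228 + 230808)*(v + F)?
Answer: 256723693104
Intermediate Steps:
F = 153090 (F = (5*2)*15309 = 10*15309 = 153090)
(339228 + 230808)*(v + F) = (339228 + 230808)*(297274 + 153090) = 570036*450364 = 256723693104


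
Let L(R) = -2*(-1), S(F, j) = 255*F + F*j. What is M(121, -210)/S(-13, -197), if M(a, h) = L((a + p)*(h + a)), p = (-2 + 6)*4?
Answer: -1/377 ≈ -0.0026525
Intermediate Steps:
p = 16 (p = 4*4 = 16)
L(R) = 2
M(a, h) = 2
M(121, -210)/S(-13, -197) = 2/((-13*(255 - 197))) = 2/((-13*58)) = 2/(-754) = 2*(-1/754) = -1/377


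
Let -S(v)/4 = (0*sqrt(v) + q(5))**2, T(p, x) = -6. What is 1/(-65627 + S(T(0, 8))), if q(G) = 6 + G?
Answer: -1/66111 ≈ -1.5126e-5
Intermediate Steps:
S(v) = -484 (S(v) = -4*(0*sqrt(v) + (6 + 5))**2 = -4*(0 + 11)**2 = -4*11**2 = -4*121 = -484)
1/(-65627 + S(T(0, 8))) = 1/(-65627 - 484) = 1/(-66111) = -1/66111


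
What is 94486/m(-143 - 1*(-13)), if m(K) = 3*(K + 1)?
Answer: -94486/387 ≈ -244.15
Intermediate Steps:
m(K) = 3 + 3*K (m(K) = 3*(1 + K) = 3 + 3*K)
94486/m(-143 - 1*(-13)) = 94486/(3 + 3*(-143 - 1*(-13))) = 94486/(3 + 3*(-143 + 13)) = 94486/(3 + 3*(-130)) = 94486/(3 - 390) = 94486/(-387) = 94486*(-1/387) = -94486/387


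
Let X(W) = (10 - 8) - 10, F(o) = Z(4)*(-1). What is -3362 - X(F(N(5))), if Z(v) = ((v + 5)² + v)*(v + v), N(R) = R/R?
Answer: -3354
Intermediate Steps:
N(R) = 1
Z(v) = 2*v*(v + (5 + v)²) (Z(v) = ((5 + v)² + v)*(2*v) = (v + (5 + v)²)*(2*v) = 2*v*(v + (5 + v)²))
F(o) = -680 (F(o) = (2*4*(4 + (5 + 4)²))*(-1) = (2*4*(4 + 9²))*(-1) = (2*4*(4 + 81))*(-1) = (2*4*85)*(-1) = 680*(-1) = -680)
X(W) = -8 (X(W) = 2 - 10 = -8)
-3362 - X(F(N(5))) = -3362 - 1*(-8) = -3362 + 8 = -3354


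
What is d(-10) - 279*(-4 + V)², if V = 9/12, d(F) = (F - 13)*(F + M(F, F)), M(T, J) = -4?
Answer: -41999/16 ≈ -2624.9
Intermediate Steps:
d(F) = (-13 + F)*(-4 + F) (d(F) = (F - 13)*(F - 4) = (-13 + F)*(-4 + F))
V = ¾ (V = 9*(1/12) = ¾ ≈ 0.75000)
d(-10) - 279*(-4 + V)² = (52 + (-10)² - 17*(-10)) - 279*(-4 + ¾)² = (52 + 100 + 170) - 279*(-13/4)² = 322 - 279*169/16 = 322 - 47151/16 = -41999/16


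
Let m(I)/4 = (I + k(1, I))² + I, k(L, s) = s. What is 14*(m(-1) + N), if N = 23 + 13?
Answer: 672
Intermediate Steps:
N = 36
m(I) = 4*I + 16*I² (m(I) = 4*((I + I)² + I) = 4*((2*I)² + I) = 4*(4*I² + I) = 4*(I + 4*I²) = 4*I + 16*I²)
14*(m(-1) + N) = 14*(4*(-1)*(1 + 4*(-1)) + 36) = 14*(4*(-1)*(1 - 4) + 36) = 14*(4*(-1)*(-3) + 36) = 14*(12 + 36) = 14*48 = 672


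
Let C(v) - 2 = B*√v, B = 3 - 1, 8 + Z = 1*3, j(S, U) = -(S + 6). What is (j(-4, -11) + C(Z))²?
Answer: -20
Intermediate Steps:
j(S, U) = -6 - S (j(S, U) = -(6 + S) = -6 - S)
Z = -5 (Z = -8 + 1*3 = -8 + 3 = -5)
B = 2
C(v) = 2 + 2*√v
(j(-4, -11) + C(Z))² = ((-6 - 1*(-4)) + (2 + 2*√(-5)))² = ((-6 + 4) + (2 + 2*(I*√5)))² = (-2 + (2 + 2*I*√5))² = (2*I*√5)² = -20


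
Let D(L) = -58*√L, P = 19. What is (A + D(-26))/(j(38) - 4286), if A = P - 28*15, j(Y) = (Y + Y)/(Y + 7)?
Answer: 18045/192794 + 1305*I*√26/96397 ≈ 0.093597 + 0.069029*I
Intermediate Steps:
j(Y) = 2*Y/(7 + Y) (j(Y) = (2*Y)/(7 + Y) = 2*Y/(7 + Y))
A = -401 (A = 19 - 28*15 = 19 - 420 = -401)
(A + D(-26))/(j(38) - 4286) = (-401 - 58*I*√26)/(2*38/(7 + 38) - 4286) = (-401 - 58*I*√26)/(2*38/45 - 4286) = (-401 - 58*I*√26)/(2*38*(1/45) - 4286) = (-401 - 58*I*√26)/(76/45 - 4286) = (-401 - 58*I*√26)/(-192794/45) = (-401 - 58*I*√26)*(-45/192794) = 18045/192794 + 1305*I*√26/96397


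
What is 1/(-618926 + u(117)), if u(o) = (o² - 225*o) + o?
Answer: -1/631445 ≈ -1.5837e-6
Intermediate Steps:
u(o) = o² - 224*o
1/(-618926 + u(117)) = 1/(-618926 + 117*(-224 + 117)) = 1/(-618926 + 117*(-107)) = 1/(-618926 - 12519) = 1/(-631445) = -1/631445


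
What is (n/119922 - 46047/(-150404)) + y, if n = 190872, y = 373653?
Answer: 102113930496171/273284068 ≈ 3.7366e+5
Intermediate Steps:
(n/119922 - 46047/(-150404)) + y = (190872/119922 - 46047/(-150404)) + 373653 = (190872*(1/119922) - 46047*(-1/150404)) + 373653 = (2892/1817 + 46047/150404) + 373653 = 518635767/273284068 + 373653 = 102113930496171/273284068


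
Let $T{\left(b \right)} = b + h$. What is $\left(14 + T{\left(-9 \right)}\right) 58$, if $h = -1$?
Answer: $232$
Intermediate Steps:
$T{\left(b \right)} = -1 + b$ ($T{\left(b \right)} = b - 1 = -1 + b$)
$\left(14 + T{\left(-9 \right)}\right) 58 = \left(14 - 10\right) 58 = 4 \cdot 58 = 232$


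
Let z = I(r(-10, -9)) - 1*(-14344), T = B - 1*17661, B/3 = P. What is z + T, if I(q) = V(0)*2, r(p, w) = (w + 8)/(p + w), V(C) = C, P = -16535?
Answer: -52922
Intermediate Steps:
B = -49605 (B = 3*(-16535) = -49605)
r(p, w) = (8 + w)/(p + w)
I(q) = 0 (I(q) = 0*2 = 0)
T = -67266 (T = -49605 - 1*17661 = -49605 - 17661 = -67266)
z = 14344 (z = 0 - 1*(-14344) = 0 + 14344 = 14344)
z + T = 14344 - 67266 = -52922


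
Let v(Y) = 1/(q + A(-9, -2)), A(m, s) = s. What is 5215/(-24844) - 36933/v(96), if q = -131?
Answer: 122035933901/24844 ≈ 4.9121e+6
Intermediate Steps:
v(Y) = -1/133 (v(Y) = 1/(-131 - 2) = 1/(-133) = -1/133)
5215/(-24844) - 36933/v(96) = 5215/(-24844) - 36933/(-1/133) = 5215*(-1/24844) - 36933*(-133) = -5215/24844 + 4912089 = 122035933901/24844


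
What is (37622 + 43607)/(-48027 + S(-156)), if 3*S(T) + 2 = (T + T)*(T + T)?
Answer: -243687/46739 ≈ -5.2138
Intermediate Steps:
S(T) = -⅔ + 4*T²/3 (S(T) = -⅔ + ((T + T)*(T + T))/3 = -⅔ + ((2*T)*(2*T))/3 = -⅔ + (4*T²)/3 = -⅔ + 4*T²/3)
(37622 + 43607)/(-48027 + S(-156)) = (37622 + 43607)/(-48027 + (-⅔ + (4/3)*(-156)²)) = 81229/(-48027 + (-⅔ + (4/3)*24336)) = 81229/(-48027 + (-⅔ + 32448)) = 81229/(-48027 + 97342/3) = 81229/(-46739/3) = 81229*(-3/46739) = -243687/46739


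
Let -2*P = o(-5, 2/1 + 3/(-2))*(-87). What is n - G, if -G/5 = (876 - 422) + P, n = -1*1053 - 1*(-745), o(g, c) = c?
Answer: 8283/4 ≈ 2070.8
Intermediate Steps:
P = 87/4 (P = -(2/1 + 3/(-2))*(-87)/2 = -(2*1 + 3*(-½))*(-87)/2 = -(2 - 3/2)*(-87)/2 = -(-87)/4 = -½*(-87/2) = 87/4 ≈ 21.750)
n = -308 (n = -1053 + 745 = -308)
G = -9515/4 (G = -5*((876 - 422) + 87/4) = -5*(454 + 87/4) = -5*1903/4 = -9515/4 ≈ -2378.8)
n - G = -308 - 1*(-9515/4) = -308 + 9515/4 = 8283/4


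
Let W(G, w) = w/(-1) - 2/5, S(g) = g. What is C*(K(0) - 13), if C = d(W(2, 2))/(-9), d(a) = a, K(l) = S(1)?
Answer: -16/5 ≈ -3.2000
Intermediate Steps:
W(G, w) = -⅖ - w (W(G, w) = w*(-1) - 2*⅕ = -w - ⅖ = -⅖ - w)
K(l) = 1
C = 4/15 (C = (-⅖ - 1*2)/(-9) = (-⅖ - 2)*(-⅑) = -12/5*(-⅑) = 4/15 ≈ 0.26667)
C*(K(0) - 13) = 4*(1 - 13)/15 = (4/15)*(-12) = -16/5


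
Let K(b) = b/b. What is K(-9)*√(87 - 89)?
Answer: I*√2 ≈ 1.4142*I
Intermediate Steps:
K(b) = 1
K(-9)*√(87 - 89) = 1*√(87 - 89) = 1*√(-2) = 1*(I*√2) = I*√2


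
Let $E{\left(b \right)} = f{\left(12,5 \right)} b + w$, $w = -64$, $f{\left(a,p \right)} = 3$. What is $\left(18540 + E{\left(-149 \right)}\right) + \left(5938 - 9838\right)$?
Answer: $14129$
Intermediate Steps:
$E{\left(b \right)} = -64 + 3 b$ ($E{\left(b \right)} = 3 b - 64 = -64 + 3 b$)
$\left(18540 + E{\left(-149 \right)}\right) + \left(5938 - 9838\right) = \left(18540 + \left(-64 + 3 \left(-149\right)\right)\right) + \left(5938 - 9838\right) = \left(18540 - 511\right) - 3900 = 18029 - 3900 = 14129$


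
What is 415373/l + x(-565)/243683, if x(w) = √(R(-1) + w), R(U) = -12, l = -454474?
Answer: -415373/454474 + I*√577/243683 ≈ -0.91396 + 9.8574e-5*I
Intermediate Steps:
x(w) = √(-12 + w)
415373/l + x(-565)/243683 = 415373/(-454474) + √(-12 - 565)/243683 = 415373*(-1/454474) + √(-577)*(1/243683) = -415373/454474 + (I*√577)*(1/243683) = -415373/454474 + I*√577/243683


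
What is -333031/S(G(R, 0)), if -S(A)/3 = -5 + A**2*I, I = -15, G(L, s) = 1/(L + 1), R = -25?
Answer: -21313984/965 ≈ -22087.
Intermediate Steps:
G(L, s) = 1/(1 + L)
S(A) = 15 + 45*A**2 (S(A) = -3*(-5 + A**2*(-15)) = -3*(-5 - 15*A**2) = 15 + 45*A**2)
-333031/S(G(R, 0)) = -333031/(15 + 45*(1/(1 - 25))**2) = -333031/(15 + 45*(1/(-24))**2) = -333031/(15 + 45*(-1/24)**2) = -333031/(15 + 45*(1/576)) = -333031/(15 + 5/64) = -333031/965/64 = -333031*64/965 = -21313984/965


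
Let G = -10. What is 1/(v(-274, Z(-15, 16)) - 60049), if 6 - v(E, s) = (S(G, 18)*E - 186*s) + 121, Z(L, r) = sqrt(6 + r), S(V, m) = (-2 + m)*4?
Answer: -10657/454096318 - 93*sqrt(22)/908192636 ≈ -2.3949e-5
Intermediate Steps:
S(V, m) = -8 + 4*m
v(E, s) = -115 - 64*E + 186*s (v(E, s) = 6 - (((-8 + 4*18)*E - 186*s) + 121) = 6 - (((-8 + 72)*E - 186*s) + 121) = 6 - ((64*E - 186*s) + 121) = 6 - ((-186*s + 64*E) + 121) = 6 - (121 - 186*s + 64*E) = 6 + (-121 - 64*E + 186*s) = -115 - 64*E + 186*s)
1/(v(-274, Z(-15, 16)) - 60049) = 1/((-115 - 64*(-274) + 186*sqrt(6 + 16)) - 60049) = 1/((-115 + 17536 + 186*sqrt(22)) - 60049) = 1/((17421 + 186*sqrt(22)) - 60049) = 1/(-42628 + 186*sqrt(22))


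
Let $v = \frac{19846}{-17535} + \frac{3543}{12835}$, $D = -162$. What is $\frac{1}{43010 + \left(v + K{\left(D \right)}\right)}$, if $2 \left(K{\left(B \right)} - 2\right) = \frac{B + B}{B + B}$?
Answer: $\frac{90024690}{3872109939863} \approx 2.325 \cdot 10^{-5}$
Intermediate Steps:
$v = - \frac{38519381}{45012345}$ ($v = 19846 \left(- \frac{1}{17535}\right) + 3543 \cdot \frac{1}{12835} = - \frac{19846}{17535} + \frac{3543}{12835} = - \frac{38519381}{45012345} \approx -0.85575$)
$K{\left(B \right)} = \frac{5}{2}$ ($K{\left(B \right)} = 2 + \frac{\left(B + B\right) \frac{1}{B + B}}{2} = 2 + \frac{2 B \frac{1}{2 B}}{2} = 2 + \frac{1}{2} \cdot 1 = 2 + \frac{1}{2} = \frac{5}{2}$)
$\frac{1}{43010 + \left(v + K{\left(D \right)}\right)} = \frac{1}{43010 + \left(- \frac{38519381}{45012345} + \frac{5}{2}\right)} = \frac{1}{43010 + \frac{148022963}{90024690}} = \frac{1}{\frac{3872109939863}{90024690}} = \frac{90024690}{3872109939863}$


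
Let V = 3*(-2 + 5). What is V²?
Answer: 81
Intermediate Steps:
V = 9 (V = 3*3 = 9)
V² = 9² = 81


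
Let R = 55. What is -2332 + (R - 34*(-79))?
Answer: 409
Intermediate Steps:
-2332 + (R - 34*(-79)) = -2332 + (55 - 34*(-79)) = -2332 + (55 + 2686) = -2332 + 2741 = 409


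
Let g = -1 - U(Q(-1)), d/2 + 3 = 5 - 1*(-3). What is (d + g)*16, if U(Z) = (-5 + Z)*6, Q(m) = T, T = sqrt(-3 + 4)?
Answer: 528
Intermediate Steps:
T = 1 (T = sqrt(1) = 1)
d = 10 (d = -6 + 2*(5 - 1*(-3)) = -6 + 2*(5 + 3) = -6 + 2*8 = -6 + 16 = 10)
Q(m) = 1
U(Z) = -30 + 6*Z
g = 23 (g = -1 - (-30 + 6*1) = -1 - (-30 + 6) = -1 - 1*(-24) = -1 + 24 = 23)
(d + g)*16 = (10 + 23)*16 = 33*16 = 528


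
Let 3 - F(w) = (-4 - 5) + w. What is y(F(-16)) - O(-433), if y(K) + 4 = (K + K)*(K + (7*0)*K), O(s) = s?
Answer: 1997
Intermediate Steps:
F(w) = 12 - w (F(w) = 3 - ((-4 - 5) + w) = 3 - (-9 + w) = 3 + (9 - w) = 12 - w)
y(K) = -4 + 2*K² (y(K) = -4 + (K + K)*(K + (7*0)*K) = -4 + (2*K)*(K + 0*K) = -4 + (2*K)*(K + 0) = -4 + (2*K)*K = -4 + 2*K²)
y(F(-16)) - O(-433) = (-4 + 2*(12 - 1*(-16))²) - 1*(-433) = (-4 + 2*(12 + 16)²) + 433 = (-4 + 2*28²) + 433 = (-4 + 2*784) + 433 = (-4 + 1568) + 433 = 1564 + 433 = 1997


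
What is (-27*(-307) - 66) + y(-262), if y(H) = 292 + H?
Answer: 8253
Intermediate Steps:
(-27*(-307) - 66) + y(-262) = (-27*(-307) - 66) + (292 - 262) = (8289 - 66) + 30 = 8223 + 30 = 8253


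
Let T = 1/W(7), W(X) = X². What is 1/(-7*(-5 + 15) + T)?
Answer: -49/3429 ≈ -0.014290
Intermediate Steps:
T = 1/49 (T = 1/(7²) = 1/49 ≈ 0.020408)
1/(-7*(-5 + 15) + T) = 1/(-7*(-5 + 15) + 1/49) = 1/(-7*10 + 1/49) = 1/(-70 + 1/49) = 1/(-3429/49) = -49/3429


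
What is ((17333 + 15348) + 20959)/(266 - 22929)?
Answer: -53640/22663 ≈ -2.3669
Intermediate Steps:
((17333 + 15348) + 20959)/(266 - 22929) = (32681 + 20959)/(-22663) = 53640*(-1/22663) = -53640/22663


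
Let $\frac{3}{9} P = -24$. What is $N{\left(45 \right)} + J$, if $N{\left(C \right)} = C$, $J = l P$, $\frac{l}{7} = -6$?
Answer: $3069$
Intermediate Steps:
$l = -42$ ($l = 7 \left(-6\right) = -42$)
$P = -72$ ($P = 3 \left(-24\right) = -72$)
$J = 3024$ ($J = \left(-42\right) \left(-72\right) = 3024$)
$N{\left(45 \right)} + J = 45 + 3024 = 3069$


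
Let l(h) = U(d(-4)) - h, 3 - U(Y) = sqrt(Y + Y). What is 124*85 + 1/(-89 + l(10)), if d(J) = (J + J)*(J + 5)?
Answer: 6081574/577 + I/2308 ≈ 10540.0 + 0.00043328*I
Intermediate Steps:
d(J) = 2*J*(5 + J) (d(J) = (2*J)*(5 + J) = 2*J*(5 + J))
U(Y) = 3 - sqrt(2)*sqrt(Y) (U(Y) = 3 - sqrt(Y + Y) = 3 - sqrt(2*Y) = 3 - sqrt(2)*sqrt(Y))
l(h) = 3 - h - 4*I (l(h) = (3 - sqrt(2)*sqrt(2*(-4)*(5 - 4))) - h = (3 - sqrt(2)*sqrt(2*(-4)*1)) - h = (3 - sqrt(2)*sqrt(-8)) - h = (3 - sqrt(2)*2*I*sqrt(2)) - h = (3 - 4*I) - h = 3 - h - 4*I)
124*85 + 1/(-89 + l(10)) = 124*85 + 1/(-89 + (3 - 1*10 - 4*I)) = 10540 + 1/(-89 + (3 - 10 - 4*I)) = 10540 + 1/(-89 + (-7 - 4*I)) = 10540 + 1/(-96 - 4*I) = 10540 + (-96 + 4*I)/9232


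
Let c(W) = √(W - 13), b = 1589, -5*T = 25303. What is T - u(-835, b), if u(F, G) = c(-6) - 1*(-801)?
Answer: -29308/5 - I*√19 ≈ -5861.6 - 4.3589*I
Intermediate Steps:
T = -25303/5 (T = -⅕*25303 = -25303/5 ≈ -5060.6)
c(W) = √(-13 + W)
u(F, G) = 801 + I*√19 (u(F, G) = √(-13 - 6) - 1*(-801) = √(-19) + 801 = I*√19 + 801 = 801 + I*√19)
T - u(-835, b) = -25303/5 - (801 + I*√19) = -25303/5 + (-801 - I*√19) = -29308/5 - I*√19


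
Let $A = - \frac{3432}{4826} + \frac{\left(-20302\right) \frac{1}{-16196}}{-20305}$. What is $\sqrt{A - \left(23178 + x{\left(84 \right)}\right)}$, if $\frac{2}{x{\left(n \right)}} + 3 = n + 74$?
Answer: $\frac{i \sqrt{3648931432929755209236077070}}{396769324570} \approx 152.25 i$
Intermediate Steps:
$x{\left(n \right)} = \frac{2}{71 + n}$ ($x{\left(n \right)} = \frac{2}{-3 + \left(n + 74\right)} = \frac{2}{-3 + \left(74 + n\right)} = \frac{2}{71 + n}$)
$A = - \frac{282186185603}{396769324570}$ ($A = \left(-3432\right) \frac{1}{4826} + \left(-20302\right) \left(- \frac{1}{16196}\right) \left(- \frac{1}{20305}\right) = - \frac{1716}{2413} + \frac{10151}{8098} \left(- \frac{1}{20305}\right) = - \frac{1716}{2413} - \frac{10151}{164429890} = - \frac{282186185603}{396769324570} \approx -0.71121$)
$\sqrt{A - \left(23178 + x{\left(84 \right)}\right)} = \sqrt{- \frac{282186185603}{396769324570} - \left(23178 + \frac{2}{71 + 84}\right)} = \sqrt{- \frac{282186185603}{396769324570} - \left(23178 + \frac{2}{155}\right)} = \sqrt{- \frac{282186185603}{396769324570} - \left(23178 + 2 \cdot \frac{1}{155}\right)} = \sqrt{- \frac{282186185603}{396769324570} - \frac{3592592}{155}} = \sqrt{- \frac{9196606710673251}{396769324570}} = \frac{i \sqrt{3648931432929755209236077070}}{396769324570}$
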